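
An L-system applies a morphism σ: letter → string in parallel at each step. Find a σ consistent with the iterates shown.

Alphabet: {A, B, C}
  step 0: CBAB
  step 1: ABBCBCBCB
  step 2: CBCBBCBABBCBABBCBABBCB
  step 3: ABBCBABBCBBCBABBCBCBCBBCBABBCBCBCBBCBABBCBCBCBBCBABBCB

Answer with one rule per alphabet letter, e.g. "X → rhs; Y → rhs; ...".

A->C, B->BCB, C->AB

  step 2 ⇒ step 3: CBCBBCBABBCBABBCBABBCB ⇒ AB·BCB·AB·BCB·BCB·AB·BCB·C·BCB·BCB·AB·BCB·C·BCB·BCB·AB·BCB·C·BCB·BCB·AB·BCB
    A ↦ C
    B ↦ BCB
    C ↦ AB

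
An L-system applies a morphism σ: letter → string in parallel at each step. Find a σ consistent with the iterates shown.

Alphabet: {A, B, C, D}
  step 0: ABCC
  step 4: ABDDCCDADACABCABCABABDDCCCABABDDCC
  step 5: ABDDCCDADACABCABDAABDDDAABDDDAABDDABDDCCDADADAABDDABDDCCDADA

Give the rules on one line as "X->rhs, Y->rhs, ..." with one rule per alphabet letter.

  step 4 ⇒ step 5: ABDDCCDADACABCABCABABDDCCCABABDDCC ⇒ AB·DD·C·C·DA·DA·C·AB·C·AB·DA·AB·DD·DA·AB·DD·DA·AB·DD·AB·DD·C·C·DA·DA·DA·AB·DD·AB·DD·C·C·DA·DA
    A ↦ AB
    B ↦ DD
    C ↦ DA
    D ↦ C

A->AB, B->DD, C->DA, D->C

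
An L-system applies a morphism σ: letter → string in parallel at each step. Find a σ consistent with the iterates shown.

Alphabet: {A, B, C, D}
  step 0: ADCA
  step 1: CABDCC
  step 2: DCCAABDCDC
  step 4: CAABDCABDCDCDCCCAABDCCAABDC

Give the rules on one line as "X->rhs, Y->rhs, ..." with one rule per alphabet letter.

  step 1 ⇒ step 2: CABDCC ⇒ DC·C·A·AB·DC·DC
    A ↦ C
    B ↦ A
    C ↦ DC
    D ↦ AB

A->C, B->A, C->DC, D->AB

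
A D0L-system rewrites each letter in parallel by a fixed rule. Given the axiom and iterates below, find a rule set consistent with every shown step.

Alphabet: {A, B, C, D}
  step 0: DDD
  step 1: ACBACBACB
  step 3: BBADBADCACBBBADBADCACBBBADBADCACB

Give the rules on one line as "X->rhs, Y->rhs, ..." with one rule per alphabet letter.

A->C, B->BAD, C->B, D->ACB

  step 0 ⇒ step 1: DDD ⇒ ACB·ACB·ACB
    D ↦ ACB
    A ↦ C  (constrained at step 1)
    B ↦ BAD  (constrained at step 1)
    C ↦ B  (constrained at step 1)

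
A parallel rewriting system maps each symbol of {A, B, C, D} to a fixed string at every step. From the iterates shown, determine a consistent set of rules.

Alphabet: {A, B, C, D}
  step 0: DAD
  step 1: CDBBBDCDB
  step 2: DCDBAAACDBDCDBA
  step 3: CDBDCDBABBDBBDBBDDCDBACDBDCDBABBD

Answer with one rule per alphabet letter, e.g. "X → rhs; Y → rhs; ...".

  step 2 ⇒ step 3: DCDBAAACDBDCDBA ⇒ CDB·D·CDB·A·BBD·BBD·BBD·D·CDB·A·CDB·D·CDB·A·BBD
    A ↦ BBD
    B ↦ A
    C ↦ D
    D ↦ CDB

A->BBD, B->A, C->D, D->CDB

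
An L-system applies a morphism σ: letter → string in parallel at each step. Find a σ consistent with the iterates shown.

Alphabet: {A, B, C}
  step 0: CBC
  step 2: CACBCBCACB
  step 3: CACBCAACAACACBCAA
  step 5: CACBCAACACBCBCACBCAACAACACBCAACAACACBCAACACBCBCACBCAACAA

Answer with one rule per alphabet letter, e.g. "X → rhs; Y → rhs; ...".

A->CB, B->A, C->CA

  step 2 ⇒ step 3: CACBCBCACB ⇒ CA·CB·CA·A·CA·A·CA·CB·CA·A
    A ↦ CB
    B ↦ A
    C ↦ CA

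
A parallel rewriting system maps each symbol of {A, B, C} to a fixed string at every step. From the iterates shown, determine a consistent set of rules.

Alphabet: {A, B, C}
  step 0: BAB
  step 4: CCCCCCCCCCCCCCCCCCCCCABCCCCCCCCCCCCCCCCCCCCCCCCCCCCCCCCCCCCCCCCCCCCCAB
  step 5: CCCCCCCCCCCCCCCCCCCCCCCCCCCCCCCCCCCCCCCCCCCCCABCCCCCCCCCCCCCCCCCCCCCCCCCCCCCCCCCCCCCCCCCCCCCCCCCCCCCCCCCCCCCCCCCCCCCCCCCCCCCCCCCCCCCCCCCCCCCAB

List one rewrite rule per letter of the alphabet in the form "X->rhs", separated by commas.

A->CCC, B->AB, C->CC

  step 4 ⇒ step 5: CCCCCCCCCCCCCCCCCCCCCABCCCCCCCCCCCCCCCCCCCCCCCCCCCCCCCCCCCCCCCCCCCCCAB ⇒ CC·CC·CC·CC·CC·CC·CC·CC·CC·CC·CC·CC·CC·CC·CC·CC·CC·CC·CC·CC·CC·CCC·AB·CC·CC·CC·CC·CC·CC·CC·CC·CC·CC·CC·CC·CC·CC·CC·CC·CC·CC·CC·CC·CC·CC·CC·CC·CC·CC·CC·CC·CC·CC·CC·CC·CC·CC·CC·CC·CC·CC·CC·CC·CC·CC·CC·CC·CC·CCC·AB
    A ↦ CCC
    B ↦ AB
    C ↦ CC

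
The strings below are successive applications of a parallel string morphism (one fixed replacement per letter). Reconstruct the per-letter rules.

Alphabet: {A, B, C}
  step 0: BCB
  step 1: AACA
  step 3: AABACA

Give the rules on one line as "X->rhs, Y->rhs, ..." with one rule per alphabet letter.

A->B, B->A, C->AC

  step 0 ⇒ step 1: BCB ⇒ A·AC·A
    B ↦ A
    C ↦ AC
    A ↦ B  (constrained at step 1)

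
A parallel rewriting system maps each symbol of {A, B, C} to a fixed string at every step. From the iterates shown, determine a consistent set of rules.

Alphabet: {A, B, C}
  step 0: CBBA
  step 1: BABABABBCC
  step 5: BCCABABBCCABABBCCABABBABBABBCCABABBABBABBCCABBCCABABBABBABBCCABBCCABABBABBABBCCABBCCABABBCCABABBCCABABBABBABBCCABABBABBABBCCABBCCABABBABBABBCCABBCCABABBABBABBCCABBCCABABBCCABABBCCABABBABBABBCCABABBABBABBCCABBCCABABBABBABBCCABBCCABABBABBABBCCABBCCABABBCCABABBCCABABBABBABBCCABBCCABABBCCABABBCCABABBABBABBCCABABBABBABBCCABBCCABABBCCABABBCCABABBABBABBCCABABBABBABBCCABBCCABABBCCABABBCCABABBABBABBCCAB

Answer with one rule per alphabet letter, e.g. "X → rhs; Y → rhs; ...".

A->BCC, B->AB, C->BAB

  step 0 ⇒ step 1: CBBA ⇒ BAB·AB·AB·BCC
    A ↦ BCC
    B ↦ AB
    C ↦ BAB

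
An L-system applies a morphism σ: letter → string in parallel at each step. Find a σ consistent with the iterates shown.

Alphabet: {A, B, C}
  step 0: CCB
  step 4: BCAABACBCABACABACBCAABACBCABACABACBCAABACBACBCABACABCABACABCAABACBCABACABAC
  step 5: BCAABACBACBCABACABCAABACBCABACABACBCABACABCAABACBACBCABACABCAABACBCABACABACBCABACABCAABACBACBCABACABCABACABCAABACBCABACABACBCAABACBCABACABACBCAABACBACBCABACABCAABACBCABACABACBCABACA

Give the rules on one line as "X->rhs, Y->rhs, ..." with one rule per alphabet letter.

  step 4 ⇒ step 5: BCAABACBCABACABACBCAABACBCABACABACBCAABACBACBCABACABCABACABCAABACBCABACABAC ⇒ BCA·A·BAC·BAC·BCA·BAC·A·BCA·A·BAC·BCA·BAC·A·BAC·BCA·BAC·A·BCA·A·BAC·BAC·BCA·BAC·A·BCA·A·BAC·BCA·BAC·A·BAC·BCA·BAC·A·BCA·A·BAC·BAC·BCA·BAC·A·BCA·BAC·A·BCA·A·BAC·BCA·BAC·A·BAC·BCA·A·BAC·BCA·BAC·A·BAC·BCA·A·BAC·BAC·BCA·BAC·A·BCA·A·BAC·BCA·BAC·A·BAC·BCA·BAC·A
    A ↦ BAC
    B ↦ BCA
    C ↦ A

A->BAC, B->BCA, C->A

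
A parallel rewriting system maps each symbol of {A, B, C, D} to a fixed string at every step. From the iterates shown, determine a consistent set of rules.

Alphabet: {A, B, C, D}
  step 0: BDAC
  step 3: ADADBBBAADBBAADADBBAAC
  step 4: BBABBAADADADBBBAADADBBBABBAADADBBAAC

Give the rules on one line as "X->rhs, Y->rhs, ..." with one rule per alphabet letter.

A->B, B->AD, C->AAC, D->BA

  step 3 ⇒ step 4: ADADBBBAADBBAADADBBAAC ⇒ B·BA·B·BA·AD·AD·AD·B·B·BA·AD·AD·B·B·BA·B·BA·AD·AD·B·B·AAC
    A ↦ B
    B ↦ AD
    C ↦ AAC
    D ↦ BA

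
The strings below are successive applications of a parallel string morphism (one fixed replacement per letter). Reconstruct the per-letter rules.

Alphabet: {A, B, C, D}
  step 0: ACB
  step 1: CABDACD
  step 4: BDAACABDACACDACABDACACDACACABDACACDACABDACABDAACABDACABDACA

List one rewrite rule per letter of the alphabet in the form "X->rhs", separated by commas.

  step 0 ⇒ step 1: ACB ⇒ CA·BDA·CD
    A ↦ CA
    B ↦ CD
    C ↦ BDA
    D ↦ A  (constrained at step 1)

A->CA, B->CD, C->BDA, D->A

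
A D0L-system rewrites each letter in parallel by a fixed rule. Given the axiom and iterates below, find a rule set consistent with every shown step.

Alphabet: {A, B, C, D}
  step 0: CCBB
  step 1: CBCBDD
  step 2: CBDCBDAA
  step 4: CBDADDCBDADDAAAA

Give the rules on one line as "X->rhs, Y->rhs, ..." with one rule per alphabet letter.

  step 1 ⇒ step 2: CBCBDD ⇒ CB·D·CB·D·A·A
    B ↦ D
    C ↦ CB
    D ↦ A
    A ↦ DD  (constrained at step 2)

A->DD, B->D, C->CB, D->A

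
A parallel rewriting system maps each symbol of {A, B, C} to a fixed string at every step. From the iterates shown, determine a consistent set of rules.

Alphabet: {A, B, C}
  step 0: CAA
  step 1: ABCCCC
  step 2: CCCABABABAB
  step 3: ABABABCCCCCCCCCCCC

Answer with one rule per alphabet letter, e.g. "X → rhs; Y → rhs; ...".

A->CC, B->C, C->AB

  step 2 ⇒ step 3: CCCABABABAB ⇒ AB·AB·AB·CC·C·CC·C·CC·C·CC·C
    A ↦ CC
    B ↦ C
    C ↦ AB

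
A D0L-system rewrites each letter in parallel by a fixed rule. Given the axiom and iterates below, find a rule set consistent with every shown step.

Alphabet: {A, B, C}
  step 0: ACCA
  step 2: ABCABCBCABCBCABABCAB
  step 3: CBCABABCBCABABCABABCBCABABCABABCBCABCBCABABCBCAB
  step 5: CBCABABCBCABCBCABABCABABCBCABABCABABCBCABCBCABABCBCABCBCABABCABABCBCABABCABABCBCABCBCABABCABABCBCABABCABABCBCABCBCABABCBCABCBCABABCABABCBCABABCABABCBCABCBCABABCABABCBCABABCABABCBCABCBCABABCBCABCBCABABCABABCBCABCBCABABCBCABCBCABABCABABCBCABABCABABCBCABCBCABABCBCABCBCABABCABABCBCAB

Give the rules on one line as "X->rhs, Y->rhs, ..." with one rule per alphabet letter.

A->CB, B->CAB, C->AB

  step 2 ⇒ step 3: ABCABCBCABCBCABABCAB ⇒ CB·CAB·AB·CB·CAB·AB·CAB·AB·CB·CAB·AB·CAB·AB·CB·CAB·CB·CAB·AB·CB·CAB
    A ↦ CB
    B ↦ CAB
    C ↦ AB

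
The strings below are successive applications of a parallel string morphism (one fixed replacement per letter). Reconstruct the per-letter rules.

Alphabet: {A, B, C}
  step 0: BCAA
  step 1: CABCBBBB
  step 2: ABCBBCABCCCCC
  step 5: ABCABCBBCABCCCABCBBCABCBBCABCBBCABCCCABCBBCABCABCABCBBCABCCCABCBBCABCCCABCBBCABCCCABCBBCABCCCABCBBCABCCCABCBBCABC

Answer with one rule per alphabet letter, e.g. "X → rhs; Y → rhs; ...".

  step 1 ⇒ step 2: CABCBBBB ⇒ ABC·BB·C·ABC·C·C·C·C
    A ↦ BB
    B ↦ C
    C ↦ ABC

A->BB, B->C, C->ABC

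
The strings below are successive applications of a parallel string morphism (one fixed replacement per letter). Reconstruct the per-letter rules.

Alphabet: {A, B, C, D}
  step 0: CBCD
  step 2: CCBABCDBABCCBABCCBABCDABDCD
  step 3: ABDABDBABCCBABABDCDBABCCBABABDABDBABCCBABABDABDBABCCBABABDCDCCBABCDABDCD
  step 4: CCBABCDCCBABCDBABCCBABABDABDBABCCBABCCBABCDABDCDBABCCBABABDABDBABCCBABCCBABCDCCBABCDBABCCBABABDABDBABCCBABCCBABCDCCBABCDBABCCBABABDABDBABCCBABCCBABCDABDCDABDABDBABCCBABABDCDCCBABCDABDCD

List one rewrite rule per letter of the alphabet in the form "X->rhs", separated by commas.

A->CC, B->BAB, C->ABD, D->CD

  step 3 ⇒ step 4: ABDABDBABCCBABABDCDBABCCBABABDABDBABCCBABABDABDBABCCBABABDCDCCBABCDABDCD ⇒ CC·BAB·CD·CC·BAB·CD·BAB·CC·BAB·ABD·ABD·BAB·CC·BAB·CC·BAB·CD·ABD·CD·BAB·CC·BAB·ABD·ABD·BAB·CC·BAB·CC·BAB·CD·CC·BAB·CD·BAB·CC·BAB·ABD·ABD·BAB·CC·BAB·CC·BAB·CD·CC·BAB·CD·BAB·CC·BAB·ABD·ABD·BAB·CC·BAB·CC·BAB·CD·ABD·CD·ABD·ABD·BAB·CC·BAB·ABD·CD·CC·BAB·CD·ABD·CD
    A ↦ CC
    B ↦ BAB
    C ↦ ABD
    D ↦ CD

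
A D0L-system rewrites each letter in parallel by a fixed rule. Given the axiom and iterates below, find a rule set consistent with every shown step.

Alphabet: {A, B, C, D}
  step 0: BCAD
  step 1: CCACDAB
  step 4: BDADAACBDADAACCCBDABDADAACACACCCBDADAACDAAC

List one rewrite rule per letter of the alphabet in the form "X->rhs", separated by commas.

  step 0 ⇒ step 1: BCAD ⇒ CC·AC·DA·B
    A ↦ DA
    B ↦ CC
    C ↦ AC
    D ↦ B

A->DA, B->CC, C->AC, D->B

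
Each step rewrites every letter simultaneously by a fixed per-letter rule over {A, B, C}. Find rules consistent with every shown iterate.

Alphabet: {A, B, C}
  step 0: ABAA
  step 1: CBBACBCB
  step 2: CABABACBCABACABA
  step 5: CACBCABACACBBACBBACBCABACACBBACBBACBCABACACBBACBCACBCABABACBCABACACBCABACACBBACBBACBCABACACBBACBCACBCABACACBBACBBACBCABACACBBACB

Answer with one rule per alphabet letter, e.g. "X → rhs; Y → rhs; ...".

A->CB, B->BA, C->CA

  step 1 ⇒ step 2: CBBACBCB ⇒ CA·BA·BA·CB·CA·BA·CA·BA
    A ↦ CB
    B ↦ BA
    C ↦ CA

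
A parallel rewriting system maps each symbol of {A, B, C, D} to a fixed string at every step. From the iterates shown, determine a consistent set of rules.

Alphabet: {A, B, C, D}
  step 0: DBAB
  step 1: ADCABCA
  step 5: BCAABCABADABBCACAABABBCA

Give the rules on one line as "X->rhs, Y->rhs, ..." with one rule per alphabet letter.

  step 0 ⇒ step 1: DBAB ⇒ AD·CA·B·CA
    A ↦ B
    B ↦ CA
    D ↦ AD
    C ↦ A  (constrained at step 1)

A->B, B->CA, C->A, D->AD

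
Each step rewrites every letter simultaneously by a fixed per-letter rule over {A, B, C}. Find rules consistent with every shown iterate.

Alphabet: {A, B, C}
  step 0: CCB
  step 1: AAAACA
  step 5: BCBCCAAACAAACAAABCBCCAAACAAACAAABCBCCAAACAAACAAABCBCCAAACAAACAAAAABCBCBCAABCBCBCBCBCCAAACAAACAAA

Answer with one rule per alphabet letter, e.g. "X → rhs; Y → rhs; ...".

A->BC, B->CA, C->AA

  step 0 ⇒ step 1: CCB ⇒ AA·AA·CA
    B ↦ CA
    C ↦ AA
    A ↦ BC  (constrained at step 1)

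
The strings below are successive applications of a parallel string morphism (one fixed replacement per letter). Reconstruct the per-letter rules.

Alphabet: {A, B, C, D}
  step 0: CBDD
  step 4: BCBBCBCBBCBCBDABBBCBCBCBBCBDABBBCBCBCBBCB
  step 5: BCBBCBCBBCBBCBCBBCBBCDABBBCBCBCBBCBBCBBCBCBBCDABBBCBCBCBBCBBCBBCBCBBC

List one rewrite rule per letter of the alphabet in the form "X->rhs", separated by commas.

  step 4 ⇒ step 5: BCBBCBCBBCBCBDABBBCBCBCBBCBDABBBCBCBCBBCB ⇒ BC·B·BC·BC·B·BC·B·BC·BC·B·BC·B·BC·DA·BB·BC·BC·BC·B·BC·B·BC·B·BC·BC·B·BC·DA·BB·BC·BC·BC·B·BC·B·BC·B·BC·BC·B·BC
    A ↦ BB
    B ↦ BC
    C ↦ B
    D ↦ DA

A->BB, B->BC, C->B, D->DA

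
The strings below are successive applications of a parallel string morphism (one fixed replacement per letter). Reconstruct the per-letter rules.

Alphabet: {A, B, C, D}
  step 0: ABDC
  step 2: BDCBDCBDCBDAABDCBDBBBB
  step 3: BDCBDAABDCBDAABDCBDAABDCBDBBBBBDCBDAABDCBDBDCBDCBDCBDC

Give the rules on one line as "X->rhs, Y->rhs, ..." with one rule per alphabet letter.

  step 2 ⇒ step 3: BDCBDCBDCBDAABDCBDBBBB ⇒ BDC·BD·AA·BDC·BD·AA·BDC·BD·AA·BDC·BD·BB·BB·BDC·BD·AA·BDC·BD·BDC·BDC·BDC·BDC
    A ↦ BB
    B ↦ BDC
    C ↦ AA
    D ↦ BD

A->BB, B->BDC, C->AA, D->BD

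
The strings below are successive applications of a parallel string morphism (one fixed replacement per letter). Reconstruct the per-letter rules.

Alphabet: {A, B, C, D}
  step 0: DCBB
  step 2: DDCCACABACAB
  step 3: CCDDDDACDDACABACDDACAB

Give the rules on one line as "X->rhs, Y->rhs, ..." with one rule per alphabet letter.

A->AC, B->AB, C->DD, D->C

  step 2 ⇒ step 3: DDCCACABACAB ⇒ C·C·DD·DD·AC·DD·AC·AB·AC·DD·AC·AB
    A ↦ AC
    B ↦ AB
    C ↦ DD
    D ↦ C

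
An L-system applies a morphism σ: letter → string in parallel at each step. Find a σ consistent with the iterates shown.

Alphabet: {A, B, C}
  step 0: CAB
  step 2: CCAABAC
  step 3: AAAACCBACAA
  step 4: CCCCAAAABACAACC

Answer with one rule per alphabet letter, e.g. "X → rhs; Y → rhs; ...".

  step 3 ⇒ step 4: AAAACCBACAA ⇒ C·C·C·C·AA·AA·BA·C·AA·C·C
    A ↦ C
    B ↦ BA
    C ↦ AA

A->C, B->BA, C->AA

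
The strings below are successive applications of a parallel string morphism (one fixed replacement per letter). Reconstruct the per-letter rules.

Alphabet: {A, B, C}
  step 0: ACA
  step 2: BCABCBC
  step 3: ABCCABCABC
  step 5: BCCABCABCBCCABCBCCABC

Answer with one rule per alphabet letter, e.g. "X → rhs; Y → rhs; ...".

  step 2 ⇒ step 3: BCABCBC ⇒ A·BC·C·A·BC·A·BC
    A ↦ C
    B ↦ A
    C ↦ BC

A->C, B->A, C->BC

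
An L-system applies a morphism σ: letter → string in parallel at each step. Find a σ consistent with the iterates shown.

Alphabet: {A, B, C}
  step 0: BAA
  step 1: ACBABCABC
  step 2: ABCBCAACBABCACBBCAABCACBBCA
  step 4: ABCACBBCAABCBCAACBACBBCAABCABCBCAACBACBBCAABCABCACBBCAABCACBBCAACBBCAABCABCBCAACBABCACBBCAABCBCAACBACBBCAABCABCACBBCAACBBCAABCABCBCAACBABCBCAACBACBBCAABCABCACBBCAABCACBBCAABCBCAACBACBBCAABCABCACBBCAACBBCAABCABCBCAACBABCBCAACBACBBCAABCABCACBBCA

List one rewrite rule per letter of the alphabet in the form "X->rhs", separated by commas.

A->ABC, B->ACB, C->BCA

  step 1 ⇒ step 2: ACBABCABC ⇒ ABC·BCA·ACB·ABC·ACB·BCA·ABC·ACB·BCA
    A ↦ ABC
    B ↦ ACB
    C ↦ BCA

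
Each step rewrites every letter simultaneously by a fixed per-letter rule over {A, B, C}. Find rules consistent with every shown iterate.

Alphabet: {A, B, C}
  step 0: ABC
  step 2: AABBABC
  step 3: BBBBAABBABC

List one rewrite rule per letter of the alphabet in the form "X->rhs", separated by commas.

A->BB, B->A, C->BC

  step 2 ⇒ step 3: AABBABC ⇒ BB·BB·A·A·BB·A·BC
    A ↦ BB
    B ↦ A
    C ↦ BC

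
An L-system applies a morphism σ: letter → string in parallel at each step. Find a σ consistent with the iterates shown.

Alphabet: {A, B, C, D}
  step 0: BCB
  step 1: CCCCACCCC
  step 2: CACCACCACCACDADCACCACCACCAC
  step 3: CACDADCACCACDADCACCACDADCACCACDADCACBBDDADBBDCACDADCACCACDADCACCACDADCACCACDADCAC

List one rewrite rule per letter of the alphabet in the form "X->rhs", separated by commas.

  step 2 ⇒ step 3: CACCACCACCACDADCACCACCACCAC ⇒ CAC·DAD·CAC·CAC·DAD·CAC·CAC·DAD·CAC·CAC·DAD·CAC·BBD·DAD·BBD·CAC·DAD·CAC·CAC·DAD·CAC·CAC·DAD·CAC·CAC·DAD·CAC
    A ↦ DAD
    C ↦ CAC
    D ↦ BBD
  step 0 ⇒ step 1: BCB ⇒ CCC·CAC·CCC
    B ↦ CCC

A->DAD, B->CCC, C->CAC, D->BBD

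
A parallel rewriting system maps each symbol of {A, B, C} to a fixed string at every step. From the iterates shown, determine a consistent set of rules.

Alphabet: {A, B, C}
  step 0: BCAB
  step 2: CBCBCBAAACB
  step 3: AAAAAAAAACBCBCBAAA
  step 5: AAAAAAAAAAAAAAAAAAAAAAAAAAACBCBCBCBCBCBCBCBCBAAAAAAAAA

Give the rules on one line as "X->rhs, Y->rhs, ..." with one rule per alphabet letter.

A->CB, B->A, C->AA

  step 2 ⇒ step 3: CBCBCBAAACB ⇒ AA·A·AA·A·AA·A·CB·CB·CB·AA·A
    A ↦ CB
    B ↦ A
    C ↦ AA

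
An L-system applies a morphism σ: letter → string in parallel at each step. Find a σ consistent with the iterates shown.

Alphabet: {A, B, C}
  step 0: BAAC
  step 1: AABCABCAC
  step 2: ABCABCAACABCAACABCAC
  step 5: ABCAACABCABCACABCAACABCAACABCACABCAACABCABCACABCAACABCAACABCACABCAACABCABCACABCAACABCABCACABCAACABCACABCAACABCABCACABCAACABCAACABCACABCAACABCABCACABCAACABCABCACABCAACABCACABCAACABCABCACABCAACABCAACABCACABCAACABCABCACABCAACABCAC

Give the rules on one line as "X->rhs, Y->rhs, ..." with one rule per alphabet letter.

A->ABC, B->A, C->AC

  step 1 ⇒ step 2: AABCABCAC ⇒ ABC·ABC·A·AC·ABC·A·AC·ABC·AC
    A ↦ ABC
    B ↦ A
    C ↦ AC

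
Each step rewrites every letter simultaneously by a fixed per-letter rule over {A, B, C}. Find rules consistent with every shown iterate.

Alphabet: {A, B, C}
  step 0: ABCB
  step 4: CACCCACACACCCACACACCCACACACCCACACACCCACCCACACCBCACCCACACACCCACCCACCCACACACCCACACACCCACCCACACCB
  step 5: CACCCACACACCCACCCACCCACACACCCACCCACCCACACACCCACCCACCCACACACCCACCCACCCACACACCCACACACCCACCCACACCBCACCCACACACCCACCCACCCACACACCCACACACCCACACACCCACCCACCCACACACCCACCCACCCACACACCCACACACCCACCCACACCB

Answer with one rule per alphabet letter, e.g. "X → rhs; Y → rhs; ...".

  step 4 ⇒ step 5: CACCCACACACCCACACACCCACACACCCACACACCCACCCACACCBCACCCACACACCCACCCACCCACACACCCACACACCCACCCACACCB ⇒ CA·CC·CA·CA·CA·CC·CA·CC·CA·CC·CA·CA·CA·CC·CA·CC·CA·CC·CA·CA·CA·CC·CA·CC·CA·CC·CA·CA·CA·CC·CA·CC·CA·CC·CA·CA·CA·CC·CA·CA·CA·CC·CA·CC·CA·CA·CCB·CA·CC·CA·CA·CA·CC·CA·CC·CA·CC·CA·CA·CA·CC·CA·CA·CA·CC·CA·CA·CA·CC·CA·CC·CA·CC·CA·CA·CA·CC·CA·CC·CA·CC·CA·CA·CA·CC·CA·CA·CA·CC·CA·CC·CA·CA·CCB
    A ↦ CC
    B ↦ CCB
    C ↦ CA

A->CC, B->CCB, C->CA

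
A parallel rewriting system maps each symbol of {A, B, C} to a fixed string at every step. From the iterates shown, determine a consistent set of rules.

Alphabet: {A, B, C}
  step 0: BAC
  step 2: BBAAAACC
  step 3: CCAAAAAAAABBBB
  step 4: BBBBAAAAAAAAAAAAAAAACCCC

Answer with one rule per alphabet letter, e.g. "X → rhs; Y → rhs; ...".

  step 3 ⇒ step 4: CCAAAAAAAABBBB ⇒ BB·BB·AA·AA·AA·AA·AA·AA·AA·AA·C·C·C·C
    A ↦ AA
    B ↦ C
    C ↦ BB

A->AA, B->C, C->BB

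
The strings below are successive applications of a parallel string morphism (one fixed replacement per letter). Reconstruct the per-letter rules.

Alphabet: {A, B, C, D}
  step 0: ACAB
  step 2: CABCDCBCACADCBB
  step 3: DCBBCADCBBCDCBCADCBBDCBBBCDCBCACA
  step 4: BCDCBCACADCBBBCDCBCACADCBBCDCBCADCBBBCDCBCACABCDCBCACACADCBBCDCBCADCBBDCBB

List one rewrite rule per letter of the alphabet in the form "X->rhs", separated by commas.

  step 3 ⇒ step 4: DCBBCADCBBCDCBCADCBBDCBBBCDCBCACA ⇒ BC·DCB·CA·CA·DCB·B·BC·DCB·CA·CA·DCB·BC·DCB·CA·DCB·B·BC·DCB·CA·CA·BC·DCB·CA·CA·CA·DCB·BC·DCB·CA·DCB·B·DCB·B
    A ↦ B
    B ↦ CA
    C ↦ DCB
    D ↦ BC

A->B, B->CA, C->DCB, D->BC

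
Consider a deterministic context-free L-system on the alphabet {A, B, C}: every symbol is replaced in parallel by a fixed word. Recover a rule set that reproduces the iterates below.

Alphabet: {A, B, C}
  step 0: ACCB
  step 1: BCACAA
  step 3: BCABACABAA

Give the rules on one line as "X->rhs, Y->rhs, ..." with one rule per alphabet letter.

A->B, B->A, C->CA

  step 0 ⇒ step 1: ACCB ⇒ B·CA·CA·A
    A ↦ B
    B ↦ A
    C ↦ CA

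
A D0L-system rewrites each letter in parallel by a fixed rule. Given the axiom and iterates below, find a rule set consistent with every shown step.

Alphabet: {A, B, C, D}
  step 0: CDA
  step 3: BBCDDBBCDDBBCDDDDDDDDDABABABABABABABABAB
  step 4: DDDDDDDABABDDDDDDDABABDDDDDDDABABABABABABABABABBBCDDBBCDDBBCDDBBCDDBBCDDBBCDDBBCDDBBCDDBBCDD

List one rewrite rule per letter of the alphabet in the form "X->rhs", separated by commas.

A->BBC, B->DD, C->DDD, D->AB

  step 3 ⇒ step 4: BBCDDBBCDDBBCDDDDDDDDDABABABABABABABABAB ⇒ DD·DD·DDD·AB·AB·DD·DD·DDD·AB·AB·DD·DD·DDD·AB·AB·AB·AB·AB·AB·AB·AB·AB·BBC·DD·BBC·DD·BBC·DD·BBC·DD·BBC·DD·BBC·DD·BBC·DD·BBC·DD·BBC·DD
    A ↦ BBC
    B ↦ DD
    C ↦ DDD
    D ↦ AB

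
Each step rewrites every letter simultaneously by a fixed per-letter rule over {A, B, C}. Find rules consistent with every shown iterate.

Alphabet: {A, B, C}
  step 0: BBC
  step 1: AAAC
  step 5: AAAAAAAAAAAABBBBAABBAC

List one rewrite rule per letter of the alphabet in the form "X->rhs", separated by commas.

  step 0 ⇒ step 1: BBC ⇒ A·A·AC
    B ↦ A
    C ↦ AC
    A ↦ BB  (constrained at step 1)

A->BB, B->A, C->AC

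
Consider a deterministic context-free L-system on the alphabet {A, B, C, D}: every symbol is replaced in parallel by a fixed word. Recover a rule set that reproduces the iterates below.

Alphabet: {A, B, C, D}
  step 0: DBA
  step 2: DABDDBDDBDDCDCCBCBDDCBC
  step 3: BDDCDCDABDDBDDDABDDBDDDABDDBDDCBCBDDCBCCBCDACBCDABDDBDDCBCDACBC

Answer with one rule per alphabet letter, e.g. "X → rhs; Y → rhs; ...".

  step 2 ⇒ step 3: DABDDBDDBDDCDCCBCBDDCBC ⇒ BDD·CDC·DA·BDD·BDD·DA·BDD·BDD·DA·BDD·BDD·CBC·BDD·CBC·CBC·DA·CBC·DA·BDD·BDD·CBC·DA·CBC
    A ↦ CDC
    B ↦ DA
    C ↦ CBC
    D ↦ BDD

A->CDC, B->DA, C->CBC, D->BDD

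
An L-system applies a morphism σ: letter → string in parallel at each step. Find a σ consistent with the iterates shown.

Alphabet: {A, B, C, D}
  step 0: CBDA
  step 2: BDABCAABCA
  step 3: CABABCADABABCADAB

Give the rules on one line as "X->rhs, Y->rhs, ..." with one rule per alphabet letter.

A->AB, B->CA, C->D, D->B

  step 2 ⇒ step 3: BDABCAABCA ⇒ CA·B·AB·CA·D·AB·AB·CA·D·AB
    A ↦ AB
    B ↦ CA
    C ↦ D
    D ↦ B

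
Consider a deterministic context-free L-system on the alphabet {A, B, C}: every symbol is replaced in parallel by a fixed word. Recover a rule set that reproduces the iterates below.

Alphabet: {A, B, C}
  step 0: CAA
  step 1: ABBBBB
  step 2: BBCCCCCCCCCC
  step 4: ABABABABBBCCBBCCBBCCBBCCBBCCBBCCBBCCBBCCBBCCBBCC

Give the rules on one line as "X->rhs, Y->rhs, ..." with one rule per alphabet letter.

A->BB, B->CC, C->AB

  step 1 ⇒ step 2: ABBBBB ⇒ BB·CC·CC·CC·CC·CC
    A ↦ BB
    B ↦ CC
  step 0 ⇒ step 1: CAA ⇒ AB·BB·BB
    C ↦ AB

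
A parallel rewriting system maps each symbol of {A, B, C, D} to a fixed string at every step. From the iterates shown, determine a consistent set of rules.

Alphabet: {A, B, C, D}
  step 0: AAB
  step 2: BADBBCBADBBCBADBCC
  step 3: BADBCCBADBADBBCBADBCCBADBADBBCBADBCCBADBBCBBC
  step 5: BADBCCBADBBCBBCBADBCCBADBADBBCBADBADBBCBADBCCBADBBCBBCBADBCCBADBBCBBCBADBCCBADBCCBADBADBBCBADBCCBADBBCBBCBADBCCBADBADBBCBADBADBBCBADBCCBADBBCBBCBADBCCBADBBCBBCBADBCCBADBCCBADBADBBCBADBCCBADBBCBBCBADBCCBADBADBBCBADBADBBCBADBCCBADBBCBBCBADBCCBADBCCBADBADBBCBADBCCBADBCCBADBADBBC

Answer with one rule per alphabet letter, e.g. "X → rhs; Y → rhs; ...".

A->BC, B->BAD, C->BBC, D->C

  step 2 ⇒ step 3: BADBBCBADBBCBADBCC ⇒ BAD·BC·C·BAD·BAD·BBC·BAD·BC·C·BAD·BAD·BBC·BAD·BC·C·BAD·BBC·BBC
    A ↦ BC
    B ↦ BAD
    C ↦ BBC
    D ↦ C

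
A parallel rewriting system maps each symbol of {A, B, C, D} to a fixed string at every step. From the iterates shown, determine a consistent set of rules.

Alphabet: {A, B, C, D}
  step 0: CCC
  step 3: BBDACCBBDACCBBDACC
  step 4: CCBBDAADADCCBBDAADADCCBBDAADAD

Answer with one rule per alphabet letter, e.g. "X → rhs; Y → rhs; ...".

A->DA, B->C, C->AD, D->BB

  step 3 ⇒ step 4: BBDACCBBDACCBBDACC ⇒ C·C·BB·DA·AD·AD·C·C·BB·DA·AD·AD·C·C·BB·DA·AD·AD
    A ↦ DA
    B ↦ C
    C ↦ AD
    D ↦ BB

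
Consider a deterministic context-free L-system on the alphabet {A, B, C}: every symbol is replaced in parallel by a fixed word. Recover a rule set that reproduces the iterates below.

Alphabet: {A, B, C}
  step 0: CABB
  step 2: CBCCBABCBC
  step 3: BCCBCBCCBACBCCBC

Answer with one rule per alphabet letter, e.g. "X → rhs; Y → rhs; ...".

  step 2 ⇒ step 3: CBCCBABCBC ⇒ BC·C·BC·BC·C·BA·C·BC·C·BC
    A ↦ BA
    B ↦ C
    C ↦ BC

A->BA, B->C, C->BC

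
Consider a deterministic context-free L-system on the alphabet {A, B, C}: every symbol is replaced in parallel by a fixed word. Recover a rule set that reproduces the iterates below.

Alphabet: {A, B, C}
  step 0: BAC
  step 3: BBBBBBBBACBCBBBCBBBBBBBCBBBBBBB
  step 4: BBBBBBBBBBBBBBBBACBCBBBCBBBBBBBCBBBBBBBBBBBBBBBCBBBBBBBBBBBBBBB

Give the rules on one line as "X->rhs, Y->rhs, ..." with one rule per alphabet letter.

A->ACB, B->BB, C->CB

  step 3 ⇒ step 4: BBBBBBBBACBCBBBCBBBBBBBCBBBBBBB ⇒ BB·BB·BB·BB·BB·BB·BB·BB·ACB·CB·BB·CB·BB·BB·BB·CB·BB·BB·BB·BB·BB·BB·BB·CB·BB·BB·BB·BB·BB·BB·BB
    A ↦ ACB
    B ↦ BB
    C ↦ CB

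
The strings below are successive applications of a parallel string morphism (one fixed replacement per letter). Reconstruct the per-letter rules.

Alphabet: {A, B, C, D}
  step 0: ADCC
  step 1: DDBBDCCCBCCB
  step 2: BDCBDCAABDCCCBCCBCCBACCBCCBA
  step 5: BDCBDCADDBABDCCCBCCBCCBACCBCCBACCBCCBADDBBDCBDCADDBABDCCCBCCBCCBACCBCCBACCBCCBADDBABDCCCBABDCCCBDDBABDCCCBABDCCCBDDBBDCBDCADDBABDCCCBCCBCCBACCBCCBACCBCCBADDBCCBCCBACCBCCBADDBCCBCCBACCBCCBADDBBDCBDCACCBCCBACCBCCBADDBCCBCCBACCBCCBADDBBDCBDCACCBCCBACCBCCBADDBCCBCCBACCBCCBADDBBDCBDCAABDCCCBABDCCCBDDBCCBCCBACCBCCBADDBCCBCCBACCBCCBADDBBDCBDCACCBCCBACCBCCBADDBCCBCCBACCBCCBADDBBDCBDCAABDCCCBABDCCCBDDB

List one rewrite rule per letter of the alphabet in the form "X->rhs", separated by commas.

A->DDB, B->A, C->CCB, D->BDC

  step 1 ⇒ step 2: DDBBDCCCBCCB ⇒ BDC·BDC·A·A·BDC·CCB·CCB·CCB·A·CCB·CCB·A
    B ↦ A
    C ↦ CCB
    D ↦ BDC
  step 0 ⇒ step 1: ADCC ⇒ DDB·BDC·CCB·CCB
    A ↦ DDB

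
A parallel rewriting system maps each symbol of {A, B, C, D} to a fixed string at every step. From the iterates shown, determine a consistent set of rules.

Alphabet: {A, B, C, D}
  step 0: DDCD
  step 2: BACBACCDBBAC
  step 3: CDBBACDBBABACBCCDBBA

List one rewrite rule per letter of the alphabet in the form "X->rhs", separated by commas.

  step 2 ⇒ step 3: BACBACCDBBAC ⇒ C·DB·BA·C·DB·BA·BA·CB·C·C·DB·BA
    A ↦ DB
    B ↦ C
    C ↦ BA
    D ↦ CB

A->DB, B->C, C->BA, D->CB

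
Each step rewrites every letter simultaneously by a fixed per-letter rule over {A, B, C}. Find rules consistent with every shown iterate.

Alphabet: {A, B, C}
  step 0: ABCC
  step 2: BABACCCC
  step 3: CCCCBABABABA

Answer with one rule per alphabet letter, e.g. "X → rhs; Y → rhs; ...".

  step 2 ⇒ step 3: BABACCCC ⇒ C·C·C·C·BA·BA·BA·BA
    A ↦ C
    B ↦ C
    C ↦ BA

A->C, B->C, C->BA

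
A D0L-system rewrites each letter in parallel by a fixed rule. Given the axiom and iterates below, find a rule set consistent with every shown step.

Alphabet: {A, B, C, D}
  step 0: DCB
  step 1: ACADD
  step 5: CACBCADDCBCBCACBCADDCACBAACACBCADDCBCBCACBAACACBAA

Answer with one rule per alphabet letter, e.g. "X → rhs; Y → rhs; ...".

A->CB, B->DD, C->CA, D->A

  step 0 ⇒ step 1: DCB ⇒ A·CA·DD
    B ↦ DD
    C ↦ CA
    D ↦ A
    A ↦ CB  (constrained at step 1)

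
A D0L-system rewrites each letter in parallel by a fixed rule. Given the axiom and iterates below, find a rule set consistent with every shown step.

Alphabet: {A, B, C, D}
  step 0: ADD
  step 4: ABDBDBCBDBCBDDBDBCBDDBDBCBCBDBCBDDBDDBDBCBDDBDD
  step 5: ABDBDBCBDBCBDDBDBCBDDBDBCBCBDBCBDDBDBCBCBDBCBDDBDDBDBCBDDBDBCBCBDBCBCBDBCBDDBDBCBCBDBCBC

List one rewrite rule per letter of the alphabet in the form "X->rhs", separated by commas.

  step 4 ⇒ step 5: ABDBDBCBDBCBDDBDBCBDDBDBCBCBDBCBDDBDDBDBCBDDBDD ⇒ ABD·BD·BC·BD·BC·BD·D·BD·BC·BD·D·BD·BC·BC·BD·BC·BD·D·BD·BC·BC·BD·BC·BD·D·BD·D·BD·BC·BD·D·BD·BC·BC·BD·BC·BC·BD·BC·BD·D·BD·BC·BC·BD·BC·BC
    A ↦ ABD
    B ↦ BD
    C ↦ D
    D ↦ BC

A->ABD, B->BD, C->D, D->BC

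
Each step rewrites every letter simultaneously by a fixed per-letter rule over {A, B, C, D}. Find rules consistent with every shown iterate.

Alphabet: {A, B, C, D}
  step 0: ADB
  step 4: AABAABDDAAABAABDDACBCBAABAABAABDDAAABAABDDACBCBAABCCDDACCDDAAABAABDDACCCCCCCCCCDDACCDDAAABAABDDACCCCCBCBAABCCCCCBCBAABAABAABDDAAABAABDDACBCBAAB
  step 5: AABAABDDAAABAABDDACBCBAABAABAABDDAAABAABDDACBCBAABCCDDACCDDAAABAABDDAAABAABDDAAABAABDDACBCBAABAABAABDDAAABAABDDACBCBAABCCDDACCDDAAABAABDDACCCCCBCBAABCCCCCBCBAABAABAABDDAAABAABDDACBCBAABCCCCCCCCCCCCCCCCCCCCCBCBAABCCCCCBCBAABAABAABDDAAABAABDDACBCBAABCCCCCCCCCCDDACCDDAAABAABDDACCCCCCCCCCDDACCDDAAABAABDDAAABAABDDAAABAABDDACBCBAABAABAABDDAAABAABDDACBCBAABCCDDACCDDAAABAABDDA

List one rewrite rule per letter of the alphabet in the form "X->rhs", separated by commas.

A->AAB, B->DDA, C->CC, D->CB

  step 4 ⇒ step 5: AABAABDDAAABAABDDACBCBAABAABAABDDAAABAABDDACBCBAABCCDDACCDDAAABAABDDACCCCCCCCCCDDACCDDAAABAABDDACCCCCBCBAABCCCCCBCBAABAABAABDDAAABAABDDACBCBAAB ⇒ AAB·AAB·DDA·AAB·AAB·DDA·CB·CB·AAB·AAB·AAB·DDA·AAB·AAB·DDA·CB·CB·AAB·CC·DDA·CC·DDA·AAB·AAB·DDA·AAB·AAB·DDA·AAB·AAB·DDA·CB·CB·AAB·AAB·AAB·DDA·AAB·AAB·DDA·CB·CB·AAB·CC·DDA·CC·DDA·AAB·AAB·DDA·CC·CC·CB·CB·AAB·CC·CC·CB·CB·AAB·AAB·AAB·DDA·AAB·AAB·DDA·CB·CB·AAB·CC·CC·CC·CC·CC·CC·CC·CC·CC·CC·CB·CB·AAB·CC·CC·CB·CB·AAB·AAB·AAB·DDA·AAB·AAB·DDA·CB·CB·AAB·CC·CC·CC·CC·CC·DDA·CC·DDA·AAB·AAB·DDA·CC·CC·CC·CC·CC·DDA·CC·DDA·AAB·AAB·DDA·AAB·AAB·DDA·AAB·AAB·DDA·CB·CB·AAB·AAB·AAB·DDA·AAB·AAB·DDA·CB·CB·AAB·CC·DDA·CC·DDA·AAB·AAB·DDA
    A ↦ AAB
    B ↦ DDA
    C ↦ CC
    D ↦ CB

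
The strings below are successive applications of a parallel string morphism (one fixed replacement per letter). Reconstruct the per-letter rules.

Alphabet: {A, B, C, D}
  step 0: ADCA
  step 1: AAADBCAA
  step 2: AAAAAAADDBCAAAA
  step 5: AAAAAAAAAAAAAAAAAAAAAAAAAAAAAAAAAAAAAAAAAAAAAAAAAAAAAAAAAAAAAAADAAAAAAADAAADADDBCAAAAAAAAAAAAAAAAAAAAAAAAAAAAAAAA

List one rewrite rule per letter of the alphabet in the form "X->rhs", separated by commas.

  step 1 ⇒ step 2: AAADBCAA ⇒ AA·AA·AA·AD·D·BC·AA·AA
    A ↦ AA
    B ↦ D
    C ↦ BC
    D ↦ AD

A->AA, B->D, C->BC, D->AD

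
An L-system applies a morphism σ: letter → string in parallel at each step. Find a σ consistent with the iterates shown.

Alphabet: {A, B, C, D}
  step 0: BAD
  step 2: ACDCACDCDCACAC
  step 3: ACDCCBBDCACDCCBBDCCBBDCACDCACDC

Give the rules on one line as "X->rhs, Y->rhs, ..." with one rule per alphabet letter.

A->AC, B->AC, C->DC, D->CBB

  step 2 ⇒ step 3: ACDCACDCDCACAC ⇒ AC·DC·CBB·DC·AC·DC·CBB·DC·CBB·DC·AC·DC·AC·DC
    A ↦ AC
    C ↦ DC
    D ↦ CBB
    B ↦ AC  (constrained at step 0)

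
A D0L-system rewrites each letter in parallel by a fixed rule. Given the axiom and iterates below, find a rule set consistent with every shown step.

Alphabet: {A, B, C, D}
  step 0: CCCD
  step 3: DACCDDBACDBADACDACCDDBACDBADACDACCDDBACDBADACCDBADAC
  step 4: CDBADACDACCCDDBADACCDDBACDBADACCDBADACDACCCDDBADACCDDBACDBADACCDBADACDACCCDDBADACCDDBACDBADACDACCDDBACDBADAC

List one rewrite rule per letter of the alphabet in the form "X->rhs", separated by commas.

  step 3 ⇒ step 4: DACCDDBACDBADACDACCDDBACDBADACDACCDDBACDBADACCDBADAC ⇒ C·DBA·DAC·DAC·C·C·D·DBA·DAC·C·D·DBA·C·DBA·DAC·C·DBA·DAC·DAC·C·C·D·DBA·DAC·C·D·DBA·C·DBA·DAC·C·DBA·DAC·DAC·C·C·D·DBA·DAC·C·D·DBA·C·DBA·DAC·DAC·C·D·DBA·C·DBA·DAC
    A ↦ DBA
    B ↦ D
    C ↦ DAC
    D ↦ C

A->DBA, B->D, C->DAC, D->C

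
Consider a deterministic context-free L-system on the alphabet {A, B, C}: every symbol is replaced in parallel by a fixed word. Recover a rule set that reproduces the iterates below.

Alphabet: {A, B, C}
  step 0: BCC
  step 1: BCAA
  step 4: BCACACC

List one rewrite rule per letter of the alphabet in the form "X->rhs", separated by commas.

A->C, B->BC, C->A

  step 0 ⇒ step 1: BCC ⇒ BC·A·A
    B ↦ BC
    C ↦ A
    A ↦ C  (constrained at step 1)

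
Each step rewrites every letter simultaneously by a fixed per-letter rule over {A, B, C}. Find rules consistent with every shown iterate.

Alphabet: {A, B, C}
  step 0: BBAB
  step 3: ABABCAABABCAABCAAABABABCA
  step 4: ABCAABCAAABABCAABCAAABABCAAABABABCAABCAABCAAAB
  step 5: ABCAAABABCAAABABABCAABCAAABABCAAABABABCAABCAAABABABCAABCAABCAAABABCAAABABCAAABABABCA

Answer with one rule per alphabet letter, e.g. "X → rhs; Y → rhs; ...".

A->AB, B->CA, C->A

  step 4 ⇒ step 5: ABCAABCAAABABCAABCAAABABCAAABABABCAABCAABCAAAB ⇒ AB·CA·A·AB·AB·CA·A·AB·AB·AB·CA·AB·CA·A·AB·AB·CA·A·AB·AB·AB·CA·AB·CA·A·AB·AB·AB·CA·AB·CA·AB·CA·A·AB·AB·CA·A·AB·AB·CA·A·AB·AB·AB·CA
    A ↦ AB
    B ↦ CA
    C ↦ A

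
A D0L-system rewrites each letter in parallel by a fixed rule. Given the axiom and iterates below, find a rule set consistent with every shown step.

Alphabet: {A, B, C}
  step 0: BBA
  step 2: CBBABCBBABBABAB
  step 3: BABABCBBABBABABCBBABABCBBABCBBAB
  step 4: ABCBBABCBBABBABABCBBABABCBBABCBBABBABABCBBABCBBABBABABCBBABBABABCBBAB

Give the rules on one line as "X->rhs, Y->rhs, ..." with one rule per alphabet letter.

  step 3 ⇒ step 4: BABABCBBABBABABCBBABABCBBABCBBAB ⇒ AB·CBB·AB·CBB·AB·B·AB·AB·CBB·AB·AB·CBB·AB·CBB·AB·B·AB·AB·CBB·AB·CBB·AB·B·AB·AB·CBB·AB·B·AB·AB·CBB·AB
    A ↦ CBB
    B ↦ AB
    C ↦ B

A->CBB, B->AB, C->B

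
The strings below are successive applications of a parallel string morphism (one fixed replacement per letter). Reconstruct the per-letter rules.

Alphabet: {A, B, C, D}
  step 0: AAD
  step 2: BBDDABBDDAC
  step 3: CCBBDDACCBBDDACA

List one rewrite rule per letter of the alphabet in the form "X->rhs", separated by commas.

A->DDA, B->C, C->CA, D->B

  step 2 ⇒ step 3: BBDDABBDDAC ⇒ C·C·B·B·DDA·C·C·B·B·DDA·CA
    A ↦ DDA
    B ↦ C
    C ↦ CA
    D ↦ B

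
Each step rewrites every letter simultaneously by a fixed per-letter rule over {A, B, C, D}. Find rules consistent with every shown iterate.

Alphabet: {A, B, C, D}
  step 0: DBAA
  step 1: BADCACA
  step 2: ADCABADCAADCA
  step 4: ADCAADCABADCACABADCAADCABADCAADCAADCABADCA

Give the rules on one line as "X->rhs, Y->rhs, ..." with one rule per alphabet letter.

A->CA, B->AD, C->AD, D->B

  step 1 ⇒ step 2: BADCACA ⇒ AD·CA·B·AD·CA·AD·CA
    A ↦ CA
    B ↦ AD
    C ↦ AD
    D ↦ B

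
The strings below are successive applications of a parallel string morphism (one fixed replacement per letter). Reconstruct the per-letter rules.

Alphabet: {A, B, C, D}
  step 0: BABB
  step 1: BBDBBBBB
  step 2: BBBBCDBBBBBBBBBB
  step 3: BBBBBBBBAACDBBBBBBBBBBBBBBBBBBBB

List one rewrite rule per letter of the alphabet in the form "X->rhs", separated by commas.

A->DB, B->BB, C->AA, D->CD

  step 2 ⇒ step 3: BBBBCDBBBBBBBBBB ⇒ BB·BB·BB·BB·AA·CD·BB·BB·BB·BB·BB·BB·BB·BB·BB·BB
    B ↦ BB
    C ↦ AA
    D ↦ CD
  step 0 ⇒ step 1: BABB ⇒ BB·DB·BB·BB
    A ↦ DB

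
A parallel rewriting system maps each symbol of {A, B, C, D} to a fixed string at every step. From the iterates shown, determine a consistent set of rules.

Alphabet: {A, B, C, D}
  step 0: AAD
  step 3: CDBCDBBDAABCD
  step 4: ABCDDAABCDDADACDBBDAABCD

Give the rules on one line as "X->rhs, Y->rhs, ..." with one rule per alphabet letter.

  step 3 ⇒ step 4: CDBCDBBDAABCD ⇒ AB·CD·DA·AB·CD·DA·DA·CD·B·B·DA·AB·CD
    A ↦ B
    B ↦ DA
    C ↦ AB
    D ↦ CD

A->B, B->DA, C->AB, D->CD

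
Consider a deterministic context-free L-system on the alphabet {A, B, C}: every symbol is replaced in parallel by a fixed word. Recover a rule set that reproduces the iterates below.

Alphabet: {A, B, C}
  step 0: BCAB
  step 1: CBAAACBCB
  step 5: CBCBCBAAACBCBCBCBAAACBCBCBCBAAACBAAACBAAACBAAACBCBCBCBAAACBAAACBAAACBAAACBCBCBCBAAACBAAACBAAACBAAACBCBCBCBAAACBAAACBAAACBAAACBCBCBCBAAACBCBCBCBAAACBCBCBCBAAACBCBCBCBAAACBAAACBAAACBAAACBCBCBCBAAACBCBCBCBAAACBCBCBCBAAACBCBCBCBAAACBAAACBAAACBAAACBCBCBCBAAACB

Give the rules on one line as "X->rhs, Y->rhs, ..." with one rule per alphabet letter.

  step 0 ⇒ step 1: BCAB ⇒ CB·AAA·CB·CB
    A ↦ CB
    B ↦ CB
    C ↦ AAA

A->CB, B->CB, C->AAA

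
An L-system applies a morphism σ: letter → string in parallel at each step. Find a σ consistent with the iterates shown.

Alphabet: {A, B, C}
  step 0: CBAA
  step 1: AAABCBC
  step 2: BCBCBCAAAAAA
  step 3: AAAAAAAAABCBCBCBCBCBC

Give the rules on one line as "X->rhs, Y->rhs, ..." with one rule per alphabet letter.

A->BC, B->AA, C->A

  step 2 ⇒ step 3: BCBCBCAAAAAA ⇒ AA·A·AA·A·AA·A·BC·BC·BC·BC·BC·BC
    A ↦ BC
    B ↦ AA
    C ↦ A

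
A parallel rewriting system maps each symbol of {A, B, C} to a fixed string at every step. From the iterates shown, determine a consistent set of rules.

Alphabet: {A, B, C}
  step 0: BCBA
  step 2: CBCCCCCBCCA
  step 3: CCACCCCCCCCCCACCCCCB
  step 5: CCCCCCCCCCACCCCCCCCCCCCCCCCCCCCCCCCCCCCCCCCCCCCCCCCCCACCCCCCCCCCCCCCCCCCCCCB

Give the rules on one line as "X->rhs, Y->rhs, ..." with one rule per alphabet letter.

A->CB, B->A, C->CC

  step 2 ⇒ step 3: CBCCCCCBCCA ⇒ CC·A·CC·CC·CC·CC·CC·A·CC·CC·CB
    A ↦ CB
    B ↦ A
    C ↦ CC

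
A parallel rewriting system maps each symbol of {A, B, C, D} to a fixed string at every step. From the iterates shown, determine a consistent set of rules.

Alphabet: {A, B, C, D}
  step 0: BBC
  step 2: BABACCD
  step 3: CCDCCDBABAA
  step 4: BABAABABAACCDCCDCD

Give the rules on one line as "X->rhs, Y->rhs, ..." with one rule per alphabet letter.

  step 3 ⇒ step 4: CCDCCDBABAA ⇒ BA·BA·A·BA·BA·A·C·CD·C·CD·CD
    A ↦ CD
    B ↦ C
    C ↦ BA
    D ↦ A

A->CD, B->C, C->BA, D->A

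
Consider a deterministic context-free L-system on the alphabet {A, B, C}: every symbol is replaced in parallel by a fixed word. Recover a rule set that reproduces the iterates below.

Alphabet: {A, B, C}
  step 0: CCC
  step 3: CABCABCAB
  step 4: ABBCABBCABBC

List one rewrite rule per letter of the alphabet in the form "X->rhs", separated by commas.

A->B, B->C, C->AB

  step 3 ⇒ step 4: CABCABCAB ⇒ AB·B·C·AB·B·C·AB·B·C
    A ↦ B
    B ↦ C
    C ↦ AB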